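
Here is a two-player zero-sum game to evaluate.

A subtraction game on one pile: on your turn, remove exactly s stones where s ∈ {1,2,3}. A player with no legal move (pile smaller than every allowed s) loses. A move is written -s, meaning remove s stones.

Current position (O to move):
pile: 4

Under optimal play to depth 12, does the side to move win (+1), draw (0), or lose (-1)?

ply 1, O at 4 | -1=-1→3*; -2=-1→2; -3=-1→1
ply 2, X at 3 | -1=-1→2; -2=-1→1; -3=+1→0*
ply 3: 0 is terminal -1 (O); from 4 depth 12

value(4, O) = -1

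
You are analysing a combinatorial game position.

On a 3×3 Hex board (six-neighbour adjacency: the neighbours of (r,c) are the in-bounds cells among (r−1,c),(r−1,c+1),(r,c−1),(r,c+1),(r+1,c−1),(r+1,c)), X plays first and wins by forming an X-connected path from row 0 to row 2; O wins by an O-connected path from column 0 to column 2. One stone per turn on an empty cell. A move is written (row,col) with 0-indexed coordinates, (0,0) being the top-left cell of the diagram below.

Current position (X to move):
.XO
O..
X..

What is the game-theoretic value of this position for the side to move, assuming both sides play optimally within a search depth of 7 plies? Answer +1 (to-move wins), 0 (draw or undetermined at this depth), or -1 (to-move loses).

[.XO/O../X..] X move#1: (0,0):-1/XXO/O../X.., (1,1):+1/.XO/OX./X..*, (1,2):-1/.XO/O.X/X.., (2,1):-1/.XO/O../XX., (2,2):-1/.XO/O../X.X
[.XO/OX./X..] end (terminal -1, O#2); searched .XO/O../X.. to 7

value(.XO/O../X.., X) = +1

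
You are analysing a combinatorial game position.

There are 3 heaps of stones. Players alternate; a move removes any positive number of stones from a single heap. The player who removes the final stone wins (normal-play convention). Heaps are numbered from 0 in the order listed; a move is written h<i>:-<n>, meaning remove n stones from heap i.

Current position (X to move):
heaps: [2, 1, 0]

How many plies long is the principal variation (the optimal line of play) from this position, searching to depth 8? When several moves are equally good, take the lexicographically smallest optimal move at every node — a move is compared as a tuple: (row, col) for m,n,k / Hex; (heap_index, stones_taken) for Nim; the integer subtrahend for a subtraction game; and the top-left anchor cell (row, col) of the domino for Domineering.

PV length from [(2,1,0)]: 3 plies

[(2,1,0)] X move#1: h0:-1:+1/(1,1,0)*, h0:-2:-1/(0,1,0), h1:-1:-1/(2,0,0)
[(1,1,0)] O move#2: h0:-1:-1/(0,1,0)*, h1:-1:-1/(1,0,0)
[(0,1,0)] X move#3: h1:-1:+1/(0,0,0)*
[(0,0,0)] end (terminal -1, O#4); searched (2,1,0) to 8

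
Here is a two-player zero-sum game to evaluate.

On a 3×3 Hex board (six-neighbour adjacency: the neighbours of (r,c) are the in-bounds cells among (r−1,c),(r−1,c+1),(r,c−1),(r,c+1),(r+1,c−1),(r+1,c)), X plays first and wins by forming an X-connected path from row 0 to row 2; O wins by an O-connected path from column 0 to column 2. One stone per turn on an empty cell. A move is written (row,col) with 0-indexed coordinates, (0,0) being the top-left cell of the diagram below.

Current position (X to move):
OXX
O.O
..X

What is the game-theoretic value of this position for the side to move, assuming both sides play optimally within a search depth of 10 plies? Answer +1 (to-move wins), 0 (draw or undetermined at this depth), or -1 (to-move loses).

[OXX/O.O/..X] X move#1: (1,1):+1/OXX/OXO/..X*, (2,0):-1/OXX/O.O/X.X, (2,1):-1/OXX/O.O/.XX
[OXX/OXO/..X] O move#2: (2,0):-1/OXX/OXO/O.X*, (2,1):-1/OXX/OXO/.OX
[OXX/OXO/O.X] X move#3: (2,1):+1/OXX/OXO/OXX*
[OXX/OXO/OXX] end (terminal -1, O#4); searched OXX/O.O/..X to 10

value(OXX/O.O/..X, X) = +1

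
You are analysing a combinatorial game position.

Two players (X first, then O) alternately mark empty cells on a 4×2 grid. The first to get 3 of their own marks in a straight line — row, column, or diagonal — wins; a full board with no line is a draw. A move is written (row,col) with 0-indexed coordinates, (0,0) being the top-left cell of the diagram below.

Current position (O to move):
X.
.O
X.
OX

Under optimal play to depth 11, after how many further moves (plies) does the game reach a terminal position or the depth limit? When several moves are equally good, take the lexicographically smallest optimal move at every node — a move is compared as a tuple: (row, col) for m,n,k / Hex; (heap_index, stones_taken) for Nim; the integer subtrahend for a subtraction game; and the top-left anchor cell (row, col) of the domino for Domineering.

PV length from [X./.O/X./OX]: 3 plies

ply 1, O at X./.O/X./OX | (0,1)=-1→XO/.O/X./OX; (1,0)=+0→X./OO/X./OX*; (2,1)=-1→X./.O/XO/OX
ply 2, X at X./OO/X./OX | (0,1)=+0→XX/OO/X./OX*; (2,1)=+0→X./OO/XX/OX
ply 3, O at XX/OO/X./OX | (2,1)=+0→XX/OO/XO/OX*
ply 4: XX/OO/XO/OX is terminal +0 (X); from X./.O/X./OX depth 11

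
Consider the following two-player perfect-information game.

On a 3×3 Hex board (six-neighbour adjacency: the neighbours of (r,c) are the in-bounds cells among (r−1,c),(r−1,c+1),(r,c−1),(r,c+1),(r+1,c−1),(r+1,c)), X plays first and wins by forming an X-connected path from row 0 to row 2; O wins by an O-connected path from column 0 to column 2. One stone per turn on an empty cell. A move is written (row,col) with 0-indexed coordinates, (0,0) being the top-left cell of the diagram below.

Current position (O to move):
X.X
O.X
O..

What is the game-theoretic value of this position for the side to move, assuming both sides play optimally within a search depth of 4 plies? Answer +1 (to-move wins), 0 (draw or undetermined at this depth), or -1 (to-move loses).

value(X.X/O.X/O.., O) = -1

p1 O@[X.X/O.X/O..]: (0,1)[XOX/O.X/O..]-1* (1,1)[X.X/OOX/O..]-1 (2,1)[X.X/O.X/OO.]-1 (2,2)[X.X/O.X/O.O]-1
p2 X@[XOX/O.X/O..]: (1,1)[XOX/OXX/O..]+1* (2,1)[XOX/O.X/OX.]+1 (2,2)[XOX/O.X/O.X]+1
p3 O@[XOX/OXX/O..]: (2,1)[XOX/OXX/OO.]-1* (2,2)[XOX/OXX/O.O]-1
p4 X@[XOX/OXX/OO.]: (2,2)[XOX/OXX/OOX]+1*
p5 O@[XOX/OXX/OOX] terminal -1; root [X.X/O.X/O..] d4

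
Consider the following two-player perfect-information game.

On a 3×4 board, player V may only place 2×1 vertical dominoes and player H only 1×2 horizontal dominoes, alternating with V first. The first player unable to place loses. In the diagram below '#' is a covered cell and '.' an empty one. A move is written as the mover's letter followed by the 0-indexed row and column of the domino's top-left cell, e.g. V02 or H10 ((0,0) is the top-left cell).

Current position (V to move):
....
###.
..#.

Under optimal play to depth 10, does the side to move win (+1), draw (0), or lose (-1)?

value(..../###./..#., V) = -1

ply 1, V at ..../###./..#. | V03=-1→...#/####/..#.*; V13=-1→..../####/..##
ply 2, H at ...#/####/..#. | H00=+1→##.#/####/..#.*; H01=+1→.###/####/..#.; H20=+1→...#/####/###.
ply 3: ##.#/####/..#. is terminal -1 (V); from ..../###./..#. depth 10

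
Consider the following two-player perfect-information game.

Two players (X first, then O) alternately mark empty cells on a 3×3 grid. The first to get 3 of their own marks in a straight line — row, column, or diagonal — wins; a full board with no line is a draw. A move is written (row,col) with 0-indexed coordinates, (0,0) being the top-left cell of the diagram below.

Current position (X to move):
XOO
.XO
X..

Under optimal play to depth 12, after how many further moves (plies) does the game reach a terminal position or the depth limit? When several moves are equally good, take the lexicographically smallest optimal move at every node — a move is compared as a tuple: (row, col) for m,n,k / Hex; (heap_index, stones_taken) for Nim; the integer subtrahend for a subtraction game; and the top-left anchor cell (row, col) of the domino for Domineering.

PV length from [XOO/.XO/X..]: 1 ply

ply 1, X at XOO/.XO/X.. | (1,0)=+1→XOO/XXO/X..*; (2,1)=-1→XOO/.XO/XX.; (2,2)=+1→XOO/.XO/X.X
ply 2: XOO/XXO/X.. is terminal -1 (O); from XOO/.XO/X.. depth 12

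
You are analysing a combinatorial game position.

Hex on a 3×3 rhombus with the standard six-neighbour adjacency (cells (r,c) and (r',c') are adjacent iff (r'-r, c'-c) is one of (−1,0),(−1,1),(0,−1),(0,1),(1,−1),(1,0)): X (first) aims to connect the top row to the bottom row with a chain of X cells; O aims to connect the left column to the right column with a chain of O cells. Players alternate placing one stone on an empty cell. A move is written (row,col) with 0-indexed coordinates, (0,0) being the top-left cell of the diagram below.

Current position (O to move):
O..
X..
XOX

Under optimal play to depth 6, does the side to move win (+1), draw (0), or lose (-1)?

p1 O@[O../X../XOX]: (0,1)[OO./X../XOX]-1* (0,2)[O.O/X../XOX]-1 (1,1)[O../XO./XOX]-1 (1,2)[O../X.O/XOX]-1
p2 X@[OO./X../XOX]: (0,2)[OOX/X../XOX]+1* (1,1)[OO./XX./XOX]-1 (1,2)[OO./X.X/XOX]-1
p3 O@[OOX/X../XOX]: (1,1)[OOX/XO./XOX]-1* (1,2)[OOX/X.O/XOX]-1
p4 X@[OOX/XO./XOX]: (1,2)[OOX/XOX/XOX]+1*
p5 O@[OOX/XOX/XOX] terminal -1; root [O../X../XOX] d6

value(O../X../XOX, O) = -1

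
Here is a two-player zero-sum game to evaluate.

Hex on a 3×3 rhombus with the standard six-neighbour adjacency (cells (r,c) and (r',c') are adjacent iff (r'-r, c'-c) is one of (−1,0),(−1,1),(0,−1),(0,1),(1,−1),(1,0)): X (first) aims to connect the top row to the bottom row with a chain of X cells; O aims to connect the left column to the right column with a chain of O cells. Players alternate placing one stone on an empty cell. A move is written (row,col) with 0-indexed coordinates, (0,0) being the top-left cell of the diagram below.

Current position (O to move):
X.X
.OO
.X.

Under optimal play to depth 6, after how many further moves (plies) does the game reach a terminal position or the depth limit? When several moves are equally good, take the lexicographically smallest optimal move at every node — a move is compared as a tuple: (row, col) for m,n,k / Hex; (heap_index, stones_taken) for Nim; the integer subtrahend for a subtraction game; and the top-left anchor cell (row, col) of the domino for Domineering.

PV length from [X.X/.OO/.X.]: 3 plies

p1 O@[X.X/.OO/.X.]: (0,1)[XOX/.OO/.X.]+1* (1,0)[X.X/OOO/.X.]+1 (2,0)[X.X/.OO/OX.]+1 (2,2)[X.X/.OO/.XO]+1
p2 X@[XOX/.OO/.X.]: (1,0)[XOX/XOO/.X.]-1* (2,0)[XOX/.OO/XX.]-1 (2,2)[XOX/.OO/.XX]-1
p3 O@[XOX/XOO/.X.]: (2,0)[XOX/XOO/OX.]+1* (2,2)[XOX/XOO/.XO]-1
p4 X@[XOX/XOO/OX.] terminal -1; root [X.X/.OO/.X.] d6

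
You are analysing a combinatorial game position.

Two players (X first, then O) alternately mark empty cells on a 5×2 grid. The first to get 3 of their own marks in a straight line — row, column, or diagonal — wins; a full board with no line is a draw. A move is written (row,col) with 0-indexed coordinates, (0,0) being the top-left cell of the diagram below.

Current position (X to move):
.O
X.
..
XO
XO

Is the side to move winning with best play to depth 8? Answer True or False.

p1 X@[.O/X./../XO/XO]: (0,0)[XO/X./../XO/XO]-1 (1,1)[.O/XX/../XO/XO]-1 (2,0)[.O/X./X./XO/XO]+1* (2,1)[.O/X./.X/XO/XO]+0
p2 O@[.O/X./X./XO/XO] terminal -1; root [.O/X./../XO/XO] d8

X winning at [.O/X./../XO/XO]: True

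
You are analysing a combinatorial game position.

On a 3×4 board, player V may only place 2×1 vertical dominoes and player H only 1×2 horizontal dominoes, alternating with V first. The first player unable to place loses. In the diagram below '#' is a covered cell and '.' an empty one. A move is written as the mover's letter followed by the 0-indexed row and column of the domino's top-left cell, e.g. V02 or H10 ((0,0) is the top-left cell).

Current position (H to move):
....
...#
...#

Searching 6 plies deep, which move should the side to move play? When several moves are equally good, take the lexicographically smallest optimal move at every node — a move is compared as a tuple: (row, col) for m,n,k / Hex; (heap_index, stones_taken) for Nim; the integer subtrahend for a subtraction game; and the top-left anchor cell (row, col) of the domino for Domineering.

p1 H@[..../...#/...#]: H00[##../...#/...#]-1 H01[.##./...#/...#]-1 H02[..##/...#/...#]-1 H10[..../##.#/...#]+1* H11[..../.###/...#]+1 H20[..../...#/##.#]-1 H21[..../...#/.###]-1
p2 V@[..../##.#/...#]: V02[..#./####/...#]-1* V12[..../####/..##]-1
p3 H@[..#./####/...#]: H00[###./####/...#]+1* H20[..#./####/##.#]+1 H21[..#./####/.###]+1
p4 V@[###./####/...#] terminal -1; root [..../...#/...#] d6

H's best at [..../...#/...#]: H10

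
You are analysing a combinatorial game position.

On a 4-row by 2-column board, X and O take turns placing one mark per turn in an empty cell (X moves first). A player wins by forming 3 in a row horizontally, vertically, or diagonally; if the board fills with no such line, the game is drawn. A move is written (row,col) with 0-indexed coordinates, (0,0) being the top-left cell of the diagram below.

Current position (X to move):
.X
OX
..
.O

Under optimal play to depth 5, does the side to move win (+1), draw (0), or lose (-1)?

ply 1, X at .X/OX/../.O | (0,0)=+0→XX/OX/../.O; (2,0)=+0→.X/OX/X./.O; (2,1)=+1→.X/OX/.X/.O*; (3,0)=+0→.X/OX/../XO
ply 2: .X/OX/.X/.O is terminal -1 (O); from .X/OX/../.O depth 5

value(.X/OX/../.O, X) = +1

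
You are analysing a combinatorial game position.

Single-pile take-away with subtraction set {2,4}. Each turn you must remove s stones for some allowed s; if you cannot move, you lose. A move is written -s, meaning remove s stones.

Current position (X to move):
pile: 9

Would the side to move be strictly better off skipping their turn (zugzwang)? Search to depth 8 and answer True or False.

[9] X move#1: -2:+1/7*, -4:-1/5
[7] O move#2: -2:-1/5*, -4:-1/3
[5] X move#3: -2:-1/3, -4:+1/1*
[1] end (terminal -1, O#4); searched 9 to 8
if X skipped the turn, O would face:
~ [9] O move#1: -2:+1/7*, -4:-1/5
~ [7] X move#2: -2:-1/5*, -4:-1/3
~ [5] O move#3: -2:-1/3, -4:+1/1*
~ [1] end (terminal -1, X#4); searched 9 to 8
compare (X): move=+1 vs pass=-1

zugzwang(9, X) = False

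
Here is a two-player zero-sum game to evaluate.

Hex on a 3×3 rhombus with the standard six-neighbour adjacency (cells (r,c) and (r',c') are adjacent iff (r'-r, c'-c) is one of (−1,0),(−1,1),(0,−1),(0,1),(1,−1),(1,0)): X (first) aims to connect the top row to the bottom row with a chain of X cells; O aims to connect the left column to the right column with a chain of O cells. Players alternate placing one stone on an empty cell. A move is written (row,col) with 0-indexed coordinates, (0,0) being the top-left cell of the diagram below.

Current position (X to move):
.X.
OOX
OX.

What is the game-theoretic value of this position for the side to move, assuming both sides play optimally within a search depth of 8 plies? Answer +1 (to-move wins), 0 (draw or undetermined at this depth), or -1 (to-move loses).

[.X./OOX/OX.] X move#1: (0,0):-1/XX./OOX/OX., (0,2):+1/.XX/OOX/OX.*, (2,2):-1/.X./OOX/OXX
[.XX/OOX/OX.] end (terminal -1, O#2); searched .X./OOX/OX. to 8

value(.X./OOX/OX., X) = +1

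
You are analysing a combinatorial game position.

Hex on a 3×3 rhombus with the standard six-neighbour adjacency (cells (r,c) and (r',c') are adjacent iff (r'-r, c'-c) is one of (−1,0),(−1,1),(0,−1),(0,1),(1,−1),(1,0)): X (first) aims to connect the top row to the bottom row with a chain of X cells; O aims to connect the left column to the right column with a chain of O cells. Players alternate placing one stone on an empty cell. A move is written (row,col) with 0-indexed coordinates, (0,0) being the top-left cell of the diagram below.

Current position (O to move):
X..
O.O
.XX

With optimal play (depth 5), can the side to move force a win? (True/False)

p1 O@[X../O.O/.XX]: (0,1)[XO./O.O/.XX]+1* (0,2)[X.O/O.O/.XX]+1 (1,1)[X../OOO/.XX]+1 (2,0)[X../O.O/OXX]-1
p2 X@[XO./O.O/.XX]: (0,2)[XOX/O.O/.XX]-1* (1,1)[XO./OXO/.XX]-1 (2,0)[XO./O.O/XXX]-1
p3 O@[XOX/O.O/.XX]: (1,1)[XOX/OOO/.XX]+1* (2,0)[XOX/O.O/OXX]-1
p4 X@[XOX/OOO/.XX] terminal -1; root [X../O.O/.XX] d5

O winning at [X../O.O/.XX]: True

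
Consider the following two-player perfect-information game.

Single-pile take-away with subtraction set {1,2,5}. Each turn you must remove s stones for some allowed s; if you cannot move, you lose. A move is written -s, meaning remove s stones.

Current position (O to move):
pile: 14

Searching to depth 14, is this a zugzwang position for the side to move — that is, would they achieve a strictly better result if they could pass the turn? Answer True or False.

zugzwang(14, O) = False

p1 O@[14]: -1[13]-1 -2[12]+1* -5[9]+1
p2 X@[12]: -1[11]-1* -2[10]-1 -5[7]-1
p3 O@[11]: -1[10]-1 -2[9]+1* -5[6]+1
p4 X@[9]: -1[8]-1* -2[7]-1 -5[4]-1
p5 O@[8]: -1[7]-1 -2[6]+1* -5[3]+1
p6 X@[6]: -1[5]-1* -2[4]-1 -5[1]-1
p7 O@[5]: -1[4]-1 -2[3]+1* -5[0]+1
p8 X@[3]: -1[2]-1* -2[1]-1
p9 O@[2]: -1[1]-1 -2[0]+1*
p10 X@[0] terminal -1; root [14] d14
if O skipped the turn, X would face:
~ p1 X@[14]: -1[13]-1 -2[12]+1* -5[9]+1
~ p2 O@[12]: -1[11]-1* -2[10]-1 -5[7]-1
~ p3 X@[11]: -1[10]-1 -2[9]+1* -5[6]+1
~ p4 O@[9]: -1[8]-1* -2[7]-1 -5[4]-1
~ p5 X@[8]: -1[7]-1 -2[6]+1* -5[3]+1
~ p6 O@[6]: -1[5]-1* -2[4]-1 -5[1]-1
~ p7 X@[5]: -1[4]-1 -2[3]+1* -5[0]+1
~ p8 O@[3]: -1[2]-1* -2[1]-1
~ p9 X@[2]: -1[1]-1 -2[0]+1*
~ p10 O@[0] terminal -1; root [14] d14
compare (O): move=+1 vs pass=-1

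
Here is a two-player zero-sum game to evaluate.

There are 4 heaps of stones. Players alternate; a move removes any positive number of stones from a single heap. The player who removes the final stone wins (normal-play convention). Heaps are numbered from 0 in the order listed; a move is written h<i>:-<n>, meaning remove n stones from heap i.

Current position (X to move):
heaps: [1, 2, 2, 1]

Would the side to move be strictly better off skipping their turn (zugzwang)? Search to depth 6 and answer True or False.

ply 1, X at (1,2,2,1) | h0:-1=-1→(0,2,2,1)*; h1:-1=-1→(1,1,2,1); h1:-2=-1→(1,0,2,1); h2:-1=-1→(1,2,1,1); h2:-2=-1→(1,2,0,1); h3:-1=-1→(1,2,2,0)
ply 2, O at (0,2,2,1) | h1:-1=-1→(0,1,2,1); h1:-2=-1→(0,0,2,1); h2:-1=-1→(0,2,1,1); h2:-2=-1→(0,2,0,1); h3:-1=+1→(0,2,2,0)*
ply 3, X at (0,2,2,0) | h1:-1=-1→(0,1,2,0)*; h1:-2=-1→(0,0,2,0); h2:-1=-1→(0,2,1,0); h2:-2=-1→(0,2,0,0)
ply 4, O at (0,1,2,0) | h1:-1=-1→(0,0,2,0); h2:-1=+1→(0,1,1,0)*; h2:-2=-1→(0,1,0,0)
ply 5, X at (0,1,1,0) | h1:-1=-1→(0,0,1,0)*; h2:-1=-1→(0,1,0,0)
ply 6, O at (0,0,1,0) | h2:-1=+1→(0,0,0,0)*
ply 7: (0,0,0,0) is terminal -1 (X); from (1,2,2,1) depth 6
if X skipped the turn, O would face:
~ ply 1, O at (1,2,2,1) | h0:-1=-1→(0,2,2,1)*; h1:-1=-1→(1,1,2,1); h1:-2=-1→(1,0,2,1); h2:-1=-1→(1,2,1,1); h2:-2=-1→(1,2,0,1); h3:-1=-1→(1,2,2,0)
~ ply 2, X at (0,2,2,1) | h1:-1=-1→(0,1,2,1); h1:-2=-1→(0,0,2,1); h2:-1=-1→(0,2,1,1); h2:-2=-1→(0,2,0,1); h3:-1=+1→(0,2,2,0)*
~ ply 3, O at (0,2,2,0) | h1:-1=-1→(0,1,2,0)*; h1:-2=-1→(0,0,2,0); h2:-1=-1→(0,2,1,0); h2:-2=-1→(0,2,0,0)
~ ply 4, X at (0,1,2,0) | h1:-1=-1→(0,0,2,0); h2:-1=+1→(0,1,1,0)*; h2:-2=-1→(0,1,0,0)
~ ply 5, O at (0,1,1,0) | h1:-1=-1→(0,0,1,0)*; h2:-1=-1→(0,1,0,0)
~ ply 6, X at (0,0,1,0) | h2:-1=+1→(0,0,0,0)*
~ ply 7: (0,0,0,0) is terminal -1 (O); from (1,2,2,1) depth 6
compare (X): move=-1 vs pass=+1

zugzwang((1,2,2,1), X) = True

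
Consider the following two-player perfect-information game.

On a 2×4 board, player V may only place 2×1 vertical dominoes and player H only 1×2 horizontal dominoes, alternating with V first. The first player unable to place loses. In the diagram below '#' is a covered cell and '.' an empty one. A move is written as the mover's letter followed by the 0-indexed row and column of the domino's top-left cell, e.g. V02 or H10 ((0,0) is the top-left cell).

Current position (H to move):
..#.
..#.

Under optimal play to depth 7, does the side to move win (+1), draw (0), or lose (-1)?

value(..#./..#., H) = +1

[..#./..#.] H move#1: H00:+1/###./..#.*, H10:+1/..#./###.
[###./..#.] V move#2: V03:-1/####/..##*
[####/..##] H move#3: H10:+1/####/####*
[####/####] end (terminal -1, V#4); searched ..#./..#. to 7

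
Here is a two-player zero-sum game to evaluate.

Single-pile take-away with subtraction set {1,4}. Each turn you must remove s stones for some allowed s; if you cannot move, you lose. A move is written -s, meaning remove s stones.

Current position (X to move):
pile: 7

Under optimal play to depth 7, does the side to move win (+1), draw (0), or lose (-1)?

value(7, X) = -1

p1 X@[7]: -1[6]-1* -4[3]-1
p2 O@[6]: -1[5]+1* -4[2]+1
p3 X@[5]: -1[4]-1* -4[1]-1
p4 O@[4]: -1[3]-1 -4[0]+1*
p5 X@[0] terminal -1; root [7] d7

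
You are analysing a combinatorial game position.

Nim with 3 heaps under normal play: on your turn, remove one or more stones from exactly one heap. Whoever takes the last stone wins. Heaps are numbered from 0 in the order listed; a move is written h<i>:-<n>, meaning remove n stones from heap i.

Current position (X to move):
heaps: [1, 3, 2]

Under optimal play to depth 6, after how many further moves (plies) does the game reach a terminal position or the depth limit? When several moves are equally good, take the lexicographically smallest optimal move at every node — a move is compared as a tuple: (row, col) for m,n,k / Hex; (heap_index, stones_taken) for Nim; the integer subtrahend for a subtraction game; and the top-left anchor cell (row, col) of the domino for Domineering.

PV length from [(1,3,2)]: 6 plies

ply 1, X at (1,3,2) | h0:-1=-1→(0,3,2)*; h1:-1=-1→(1,2,2); h1:-2=-1→(1,1,2); h1:-3=-1→(1,0,2); h2:-1=-1→(1,3,1); h2:-2=-1→(1,3,0)
ply 2, O at (0,3,2) | h1:-1=+1→(0,2,2)*; h1:-2=-1→(0,1,2); h1:-3=-1→(0,0,2); h2:-1=-1→(0,3,1); h2:-2=-1→(0,3,0)
ply 3, X at (0,2,2) | h1:-1=-1→(0,1,2)*; h1:-2=-1→(0,0,2); h2:-1=-1→(0,2,1); h2:-2=-1→(0,2,0)
ply 4, O at (0,1,2) | h1:-1=-1→(0,0,2); h2:-1=+1→(0,1,1)*; h2:-2=-1→(0,1,0)
ply 5, X at (0,1,1) | h1:-1=-1→(0,0,1)*; h2:-1=-1→(0,1,0)
ply 6, O at (0,0,1) | h2:-1=+1→(0,0,0)*
ply 7: (0,0,0) is terminal -1 (X); from (1,3,2) depth 6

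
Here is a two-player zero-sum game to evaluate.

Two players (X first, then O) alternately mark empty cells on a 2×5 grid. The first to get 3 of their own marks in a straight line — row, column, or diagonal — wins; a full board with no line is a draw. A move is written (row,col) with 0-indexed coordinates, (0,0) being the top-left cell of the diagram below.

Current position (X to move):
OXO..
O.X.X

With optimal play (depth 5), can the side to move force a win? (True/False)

[OXO../O.X.X] X move#1: (0,3):+0/OXOX./O.X.X, (0,4):+0/OXO.X/O.X.X, (1,1):+0/OXO../OXX.X, (1,3):+1/OXO../O.XXX*
[OXO../O.XXX] end (terminal -1, O#2); searched OXO../O.X.X to 5

X winning at [OXO../O.X.X]: True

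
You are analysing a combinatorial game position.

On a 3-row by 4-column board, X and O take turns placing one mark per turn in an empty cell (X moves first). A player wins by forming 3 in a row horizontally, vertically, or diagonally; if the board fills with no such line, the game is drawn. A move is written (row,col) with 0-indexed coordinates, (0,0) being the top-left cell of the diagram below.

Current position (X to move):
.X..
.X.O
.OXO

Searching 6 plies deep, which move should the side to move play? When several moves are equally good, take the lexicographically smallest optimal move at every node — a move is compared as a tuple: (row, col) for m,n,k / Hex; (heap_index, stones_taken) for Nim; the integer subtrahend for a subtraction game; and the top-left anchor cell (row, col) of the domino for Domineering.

X's best at [.X../.X.O/.OXO]: (0,0)

[.X../.X.O/.OXO] X move#1: (0,0):+1/XX../.X.O/.OXO*, (0,2):-1/.XX./.X.O/.OXO, (0,3):+1/.X.X/.X.O/.OXO, (1,0):-1/.X../XX.O/.OXO, (1,2):-1/.X../.XXO/.OXO, (2,0):-1/.X../.X.O/XOXO
[XX../.X.O/.OXO] end (terminal -1, O#2); searched .X../.X.O/.OXO to 6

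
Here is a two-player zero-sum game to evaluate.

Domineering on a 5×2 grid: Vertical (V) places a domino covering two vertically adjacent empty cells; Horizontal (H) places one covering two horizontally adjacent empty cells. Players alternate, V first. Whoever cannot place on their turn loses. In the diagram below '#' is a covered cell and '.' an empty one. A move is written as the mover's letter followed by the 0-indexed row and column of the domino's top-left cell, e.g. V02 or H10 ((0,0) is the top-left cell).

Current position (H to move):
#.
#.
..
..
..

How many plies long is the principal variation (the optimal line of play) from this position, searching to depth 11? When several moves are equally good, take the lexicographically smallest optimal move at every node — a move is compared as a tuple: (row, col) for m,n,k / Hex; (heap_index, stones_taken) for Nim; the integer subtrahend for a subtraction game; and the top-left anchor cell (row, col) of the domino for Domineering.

PV length from [#./#./../../..]: 3 plies

[#./#./../../..] H move#1: H20:-1/#./#./##/../.., H30:+1/#./#./../##/..*, H40:-1/#./#./../../##
[#./#./../##/..] V move#2: V01:-1/##/##/../##/..*, V11:-1/#./##/.#/##/..
[##/##/../##/..] H move#3: H20:+1/##/##/##/##/..*, H40:+1/##/##/../##/##
[##/##/##/##/..] end (terminal -1, V#4); searched #./#./../../.. to 11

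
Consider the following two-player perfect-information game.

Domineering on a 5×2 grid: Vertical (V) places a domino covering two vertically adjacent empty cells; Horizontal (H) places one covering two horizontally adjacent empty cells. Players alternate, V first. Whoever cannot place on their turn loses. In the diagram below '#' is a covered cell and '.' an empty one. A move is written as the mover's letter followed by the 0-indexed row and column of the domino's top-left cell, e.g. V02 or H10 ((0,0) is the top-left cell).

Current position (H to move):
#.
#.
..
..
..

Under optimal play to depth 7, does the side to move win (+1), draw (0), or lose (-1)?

ply 1, H at #./#./../../.. | H20=-1→#./#./##/../..; H30=+1→#./#./../##/..*; H40=-1→#./#./../../##
ply 2, V at #./#./../##/.. | V01=-1→##/##/../##/..*; V11=-1→#./##/.#/##/..
ply 3, H at ##/##/../##/.. | H20=+1→##/##/##/##/..*; H40=+1→##/##/../##/##
ply 4: ##/##/##/##/.. is terminal -1 (V); from #./#./../../.. depth 7

value(#./#./../../.., H) = +1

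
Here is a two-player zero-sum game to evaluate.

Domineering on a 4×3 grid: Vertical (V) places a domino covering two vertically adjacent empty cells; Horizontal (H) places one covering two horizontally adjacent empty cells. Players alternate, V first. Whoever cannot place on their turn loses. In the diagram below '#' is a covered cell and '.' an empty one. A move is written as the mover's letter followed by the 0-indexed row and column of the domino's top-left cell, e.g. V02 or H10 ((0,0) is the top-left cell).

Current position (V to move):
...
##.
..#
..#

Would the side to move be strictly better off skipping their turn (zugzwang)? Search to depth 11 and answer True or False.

ply 1, V at .../##./..#/..# | V02=-1→..#/###/..#/..#; V20=+1→.../##./#.#/#.#*; V21=+1→.../##./.##/.##
ply 2, H at .../##./#.#/#.# | H00=-1→##./##./#.#/#.#*; H01=-1→.##/##./#.#/#.#
ply 3, V at ##./##./#.#/#.# | V02=+1→###/###/#.#/#.#*; V21=+1→##./##./###/###
ply 4: ###/###/#.#/#.# is terminal -1 (H); from .../##./..#/..# depth 11
pass branch (H moves first from the same position):
  | ply 1, H at .../##./..#/..# | H00=-1→##./##./..#/..#; H01=-1→.##/##./..#/..#; H20=+1→.../##./###/..#*; H30=+1→.../##./..#/###
  | ply 2, V at .../##./###/..# | V02=-1→..#/###/###/..#*
  | ply 3, H at ..#/###/###/..# | H00=+1→###/###/###/..#*; H30=+1→..#/###/###/###
  | ply 4: ###/###/###/..# is terminal -1 (V); from .../##./..#/..# depth 11
V moving scores +1; V passing scores -1

zugzwang(.../##./..#/..#, V) = False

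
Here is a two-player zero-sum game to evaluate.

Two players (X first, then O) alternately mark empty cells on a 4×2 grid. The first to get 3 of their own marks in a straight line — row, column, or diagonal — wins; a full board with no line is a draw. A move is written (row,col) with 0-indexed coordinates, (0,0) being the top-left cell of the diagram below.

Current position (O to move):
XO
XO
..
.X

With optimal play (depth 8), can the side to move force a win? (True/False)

O winning at [XO/XO/../.X]: True

p1 O@[XO/XO/../.X]: (2,0)[XO/XO/O./.X]+0 (2,1)[XO/XO/.O/.X]+1* (3,0)[XO/XO/../OX]-1
p2 X@[XO/XO/.O/.X] terminal -1; root [XO/XO/../.X] d8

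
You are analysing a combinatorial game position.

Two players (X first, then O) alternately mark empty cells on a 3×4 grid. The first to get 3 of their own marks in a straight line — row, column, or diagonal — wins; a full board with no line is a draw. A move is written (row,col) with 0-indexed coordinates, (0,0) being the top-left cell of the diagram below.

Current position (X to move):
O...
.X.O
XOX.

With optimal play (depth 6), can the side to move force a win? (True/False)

[O.../.X.O/XOX.] X move#1: (0,1):+1/OX../.X.O/XOX.*, (0,2):+1/O.X./.X.O/XOX., (0,3):+0/O..X/.X.O/XOX., (1,0):+1/O.../XX.O/XOX., (1,2):+1/O.../.XXO/XOX., (2,3):+0/O.../.X.O/XOXX
[OX../.X.O/XOX.] O move#2: (0,2):-1/OXO./.X.O/XOX.*, (0,3):-1/OX.O/.X.O/XOX., (1,0):-1/OX../OX.O/XOX., (1,2):-1/OX../.XOO/XOX., (2,3):-1/OX../.X.O/XOXO
[OXO./.X.O/XOX.] X move#3: (0,3):+0/OXOX/.X.O/XOX., (1,0):+0/OXO./XX.O/XOX., (1,2):+1/OXO./.XXO/XOX.*, (2,3):+0/OXO./.X.O/XOXX
[OXO./.XXO/XOX.] O move#4: (0,3):-1/OXOO/.XXO/XOX.*, (1,0):-1/OXO./OXXO/XOX., (2,3):-1/OXO./.XXO/XOXO
[OXOO/.XXO/XOX.] X move#5: (1,0):+1/OXOO/XXXO/XOX.*, (2,3):+1/OXOO/.XXO/XOXX
[OXOO/XXXO/XOX.] end (terminal -1, O#6); searched O.../.X.O/XOX. to 6

X winning at [O.../.X.O/XOX.]: True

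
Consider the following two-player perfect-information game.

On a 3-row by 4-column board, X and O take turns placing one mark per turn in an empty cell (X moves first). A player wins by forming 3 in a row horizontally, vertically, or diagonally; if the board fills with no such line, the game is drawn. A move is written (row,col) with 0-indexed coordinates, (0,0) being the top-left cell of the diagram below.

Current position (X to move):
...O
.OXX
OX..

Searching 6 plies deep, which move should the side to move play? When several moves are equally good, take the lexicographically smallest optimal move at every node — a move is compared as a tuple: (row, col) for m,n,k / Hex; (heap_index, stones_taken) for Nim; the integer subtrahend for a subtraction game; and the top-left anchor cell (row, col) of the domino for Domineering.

X's best at [...O/.OXX/OX..]: (0,2)

ply 1, X at ...O/.OXX/OX.. | (0,0)=-1→X..O/.OXX/OX..; (0,1)=-1→.X.O/.OXX/OX..; (0,2)=+0→..XO/.OXX/OX..*; (1,0)=-1→...O/XOXX/OX..; (2,2)=-1→...O/.OXX/OXX.; (2,3)=-1→...O/.OXX/OX.X
ply 2, O at ..XO/.OXX/OX.. | (0,0)=-1→O.XO/.OXX/OX..; (0,1)=-1→.OXO/.OXX/OX..; (1,0)=-1→..XO/OOXX/OX..; (2,2)=+0→..XO/.OXX/OXO.*; (2,3)=-1→..XO/.OXX/OX.O
ply 3, X at ..XO/.OXX/OXO. | (0,0)=+0→X.XO/.OXX/OXO.*; (0,1)=-1→.XXO/.OXX/OXO.; (1,0)=-1→..XO/XOXX/OXO.; (2,3)=-1→..XO/.OXX/OXOX
ply 4, O at X.XO/.OXX/OXO. | (0,1)=+0→XOXO/.OXX/OXO.*; (1,0)=-1→X.XO/OOXX/OXO.; (2,3)=-1→X.XO/.OXX/OXOO
ply 5, X at XOXO/.OXX/OXO. | (1,0)=+0→XOXO/XOXX/OXO.*; (2,3)=+0→XOXO/.OXX/OXOX
ply 6, O at XOXO/XOXX/OXO. | (2,3)=+0→XOXO/XOXX/OXOO*
ply 7: XOXO/XOXX/OXOO is terminal +0 (X); from ...O/.OXX/OX.. depth 6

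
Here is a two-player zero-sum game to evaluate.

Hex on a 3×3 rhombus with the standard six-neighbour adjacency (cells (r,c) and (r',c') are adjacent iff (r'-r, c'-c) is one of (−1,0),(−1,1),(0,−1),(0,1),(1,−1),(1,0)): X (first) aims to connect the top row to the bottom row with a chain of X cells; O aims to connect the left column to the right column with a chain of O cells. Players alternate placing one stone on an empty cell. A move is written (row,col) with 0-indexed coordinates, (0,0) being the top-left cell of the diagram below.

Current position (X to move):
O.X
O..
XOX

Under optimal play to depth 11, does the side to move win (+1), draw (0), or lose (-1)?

[O.X/O../XOX] X move#1: (0,1):+1/OXX/O../XOX*, (1,1):+1/O.X/OX./XOX, (1,2):+1/O.X/O.X/XOX
[OXX/O../XOX] O move#2: (1,1):-1/OXX/OO./XOX*, (1,2):-1/OXX/O.O/XOX
[OXX/OO./XOX] X move#3: (1,2):+1/OXX/OOX/XOX*
[OXX/OOX/XOX] end (terminal -1, O#4); searched O.X/O../XOX to 11

value(O.X/O../XOX, X) = +1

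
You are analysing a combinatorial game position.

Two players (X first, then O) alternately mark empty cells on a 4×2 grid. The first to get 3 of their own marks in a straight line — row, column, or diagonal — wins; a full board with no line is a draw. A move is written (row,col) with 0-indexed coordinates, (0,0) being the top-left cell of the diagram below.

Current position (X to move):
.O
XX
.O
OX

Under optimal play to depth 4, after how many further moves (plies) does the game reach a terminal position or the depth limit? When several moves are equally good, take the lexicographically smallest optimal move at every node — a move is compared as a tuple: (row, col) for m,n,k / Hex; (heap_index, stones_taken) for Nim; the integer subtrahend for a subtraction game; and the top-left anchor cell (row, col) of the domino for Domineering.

PV length from [.O/XX/.O/OX]: 2 plies

p1 X@[.O/XX/.O/OX]: (0,0)[XO/XX/.O/OX]+0* (2,0)[.O/XX/XO/OX]+0
p2 O@[XO/XX/.O/OX]: (2,0)[XO/XX/OO/OX]+0*
p3 X@[XO/XX/OO/OX] terminal +0; root [.O/XX/.O/OX] d4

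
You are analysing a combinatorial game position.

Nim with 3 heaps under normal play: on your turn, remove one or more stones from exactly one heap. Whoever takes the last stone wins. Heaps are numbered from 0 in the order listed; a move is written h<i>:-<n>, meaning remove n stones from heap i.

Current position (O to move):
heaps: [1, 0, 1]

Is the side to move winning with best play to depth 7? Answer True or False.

O winning at [(1,0,1)]: False

p1 O@[(1,0,1)]: h0:-1[(0,0,1)]-1* h2:-1[(1,0,0)]-1
p2 X@[(0,0,1)]: h2:-1[(0,0,0)]+1*
p3 O@[(0,0,0)] terminal -1; root [(1,0,1)] d7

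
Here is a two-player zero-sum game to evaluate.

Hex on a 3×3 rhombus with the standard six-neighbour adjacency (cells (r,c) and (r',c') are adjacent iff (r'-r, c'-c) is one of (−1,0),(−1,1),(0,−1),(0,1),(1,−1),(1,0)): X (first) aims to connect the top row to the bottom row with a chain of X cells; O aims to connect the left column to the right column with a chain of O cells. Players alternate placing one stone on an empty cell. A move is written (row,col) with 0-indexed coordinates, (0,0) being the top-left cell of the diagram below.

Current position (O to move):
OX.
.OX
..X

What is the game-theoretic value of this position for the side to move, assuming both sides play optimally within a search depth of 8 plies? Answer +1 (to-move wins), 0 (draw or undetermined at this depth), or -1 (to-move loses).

p1 O@[OX./.OX/..X]: (0,2)[OXO/.OX/..X]+1* (1,0)[OX./OOX/..X]-1 (2,0)[OX./.OX/O.X]-1 (2,1)[OX./.OX/.OX]-1
p2 X@[OXO/.OX/..X]: (1,0)[OXO/XOX/..X]-1* (2,0)[OXO/.OX/X.X]-1 (2,1)[OXO/.OX/.XX]-1
p3 O@[OXO/XOX/..X]: (2,0)[OXO/XOX/O.X]+1* (2,1)[OXO/XOX/.OX]-1
p4 X@[OXO/XOX/O.X] terminal -1; root [OX./.OX/..X] d8

value(OX./.OX/..X, O) = +1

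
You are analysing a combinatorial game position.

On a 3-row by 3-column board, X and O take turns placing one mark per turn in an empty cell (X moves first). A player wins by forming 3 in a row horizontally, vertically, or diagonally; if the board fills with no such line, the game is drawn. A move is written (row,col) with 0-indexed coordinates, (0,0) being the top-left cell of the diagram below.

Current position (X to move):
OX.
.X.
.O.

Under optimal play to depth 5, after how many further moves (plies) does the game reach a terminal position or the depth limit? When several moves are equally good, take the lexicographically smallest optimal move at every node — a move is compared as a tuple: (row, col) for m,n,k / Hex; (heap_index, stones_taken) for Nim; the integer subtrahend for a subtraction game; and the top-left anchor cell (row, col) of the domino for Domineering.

[OX./.X./.O.] X move#1: (0,2):-1/OXX/.X./.O., (1,0):+0/OX./XX./.O.*, (1,2):+0/OX./.XX/.O., (2,0):+0/OX./.X./XO., (2,2):+0/OX./.X./.OX
[OX./XX./.O.] O move#2: (0,2):-1/OXO/XX./.O., (1,2):+0/OX./XXO/.O.*, (2,0):-1/OX./XX./OO., (2,2):-1/OX./XX./.OO
[OX./XXO/.O.] X move#3: (0,2):+0/OXX/XXO/.O.*, (2,0):+0/OX./XXO/XO., (2,2):+0/OX./XXO/.OX
[OXX/XXO/.O.] O move#4: (2,0):+0/OXX/XXO/OO.*, (2,2):-1/OXX/XXO/.OO
[OXX/XXO/OO.] X move#5: (2,2):+0/OXX/XXO/OOX*
[OXX/XXO/OOX] end (terminal +0, O#6); searched OX./.X./.O. to 5

PV length from [OX./.X./.O.]: 5 plies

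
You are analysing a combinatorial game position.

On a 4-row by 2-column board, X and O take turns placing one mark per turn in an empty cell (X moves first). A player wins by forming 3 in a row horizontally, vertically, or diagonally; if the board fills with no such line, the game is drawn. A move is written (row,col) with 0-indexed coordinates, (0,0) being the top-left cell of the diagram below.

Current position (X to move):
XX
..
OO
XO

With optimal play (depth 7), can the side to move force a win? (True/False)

p1 X@[XX/../OO/XO]: (1,0)[XX/X./OO/XO]-1 (1,1)[XX/.X/OO/XO]+0*
p2 O@[XX/.X/OO/XO]: (1,0)[XX/OX/OO/XO]+0*
p3 X@[XX/OX/OO/XO] terminal +0; root [XX/../OO/XO] d7

X winning at [XX/../OO/XO]: False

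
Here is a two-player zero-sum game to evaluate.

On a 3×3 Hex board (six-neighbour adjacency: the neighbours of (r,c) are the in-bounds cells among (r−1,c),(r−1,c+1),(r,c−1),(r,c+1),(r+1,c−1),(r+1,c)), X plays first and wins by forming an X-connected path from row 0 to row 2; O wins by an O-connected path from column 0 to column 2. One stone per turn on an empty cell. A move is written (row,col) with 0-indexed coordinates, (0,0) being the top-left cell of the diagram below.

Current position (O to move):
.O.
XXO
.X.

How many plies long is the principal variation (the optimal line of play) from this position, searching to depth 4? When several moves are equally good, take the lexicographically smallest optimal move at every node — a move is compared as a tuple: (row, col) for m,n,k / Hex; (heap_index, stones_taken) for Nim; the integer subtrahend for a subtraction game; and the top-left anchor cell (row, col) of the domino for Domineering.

PV length from [.O./XXO/.X.]: 2 plies

p1 O@[.O./XXO/.X.]: (0,0)[OO./XXO/.X.]-1* (0,2)[.OO/XXO/.X.]-1 (2,0)[.O./XXO/OX.]-1 (2,2)[.O./XXO/.XO]-1
p2 X@[OO./XXO/.X.]: (0,2)[OOX/XXO/.X.]+1* (2,0)[OO./XXO/XX.]-1 (2,2)[OO./XXO/.XX]-1
p3 O@[OOX/XXO/.X.] terminal -1; root [.O./XXO/.X.] d4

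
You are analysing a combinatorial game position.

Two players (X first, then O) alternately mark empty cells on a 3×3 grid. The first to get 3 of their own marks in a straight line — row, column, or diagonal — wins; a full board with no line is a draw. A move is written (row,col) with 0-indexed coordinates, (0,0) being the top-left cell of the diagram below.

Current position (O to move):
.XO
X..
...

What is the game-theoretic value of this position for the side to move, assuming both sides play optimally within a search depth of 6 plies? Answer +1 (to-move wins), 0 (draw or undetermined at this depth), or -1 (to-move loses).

ply 1, O at .XO/X../... | (0,0)=-1→OXO/X../...; (1,1)=+0→.XO/XO./...; (1,2)=-1→.XO/X.O/...; (2,0)=-1→.XO/X../O..; (2,1)=+0→.XO/X../.O.; (2,2)=+1→.XO/X../..O*
ply 2, X at .XO/X../..O | (0,0)=-1→XXO/X../..O*; (1,1)=-1→.XO/XX./..O; (1,2)=-1→.XO/X.X/..O; (2,0)=-1→.XO/X../X.O; (2,1)=-1→.XO/X../.XO
ply 3, O at XXO/X../..O | (1,1)=-1→XXO/XO./..O; (1,2)=+1→XXO/X.O/..O*; (2,0)=+1→XXO/X../O.O; (2,1)=-1→XXO/X../.OO
ply 4: XXO/X.O/..O is terminal -1 (X); from .XO/X../... depth 6

value(.XO/X../..., O) = +1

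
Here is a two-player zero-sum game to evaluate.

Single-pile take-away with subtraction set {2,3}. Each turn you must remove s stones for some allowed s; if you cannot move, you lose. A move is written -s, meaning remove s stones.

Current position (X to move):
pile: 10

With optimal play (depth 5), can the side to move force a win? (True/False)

p1 X@[10]: -2[8]-1* -3[7]-1
p2 O@[8]: -2[6]+1* -3[5]+1
p3 X@[6]: -2[4]-1* -3[3]-1
p4 O@[4]: -2[2]-1 -3[1]+1*
p5 X@[1] terminal -1; root [10] d5

X winning at [10]: False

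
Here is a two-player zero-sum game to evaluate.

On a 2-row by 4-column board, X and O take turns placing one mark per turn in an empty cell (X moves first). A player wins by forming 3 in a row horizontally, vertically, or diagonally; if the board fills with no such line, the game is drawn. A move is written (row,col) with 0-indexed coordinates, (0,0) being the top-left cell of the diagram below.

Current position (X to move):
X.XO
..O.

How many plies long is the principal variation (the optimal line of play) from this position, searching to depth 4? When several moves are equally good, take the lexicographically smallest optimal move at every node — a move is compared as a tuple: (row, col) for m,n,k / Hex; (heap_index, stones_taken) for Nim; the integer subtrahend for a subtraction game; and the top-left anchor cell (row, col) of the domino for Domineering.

p1 X@[X.XO/..O.]: (0,1)[XXXO/..O.]+1* (1,0)[X.XO/X.O.]+0 (1,1)[X.XO/.XO.]+0 (1,3)[X.XO/..OX]+0
p2 O@[XXXO/..O.] terminal -1; root [X.XO/..O.] d4

PV length from [X.XO/..O.]: 1 ply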